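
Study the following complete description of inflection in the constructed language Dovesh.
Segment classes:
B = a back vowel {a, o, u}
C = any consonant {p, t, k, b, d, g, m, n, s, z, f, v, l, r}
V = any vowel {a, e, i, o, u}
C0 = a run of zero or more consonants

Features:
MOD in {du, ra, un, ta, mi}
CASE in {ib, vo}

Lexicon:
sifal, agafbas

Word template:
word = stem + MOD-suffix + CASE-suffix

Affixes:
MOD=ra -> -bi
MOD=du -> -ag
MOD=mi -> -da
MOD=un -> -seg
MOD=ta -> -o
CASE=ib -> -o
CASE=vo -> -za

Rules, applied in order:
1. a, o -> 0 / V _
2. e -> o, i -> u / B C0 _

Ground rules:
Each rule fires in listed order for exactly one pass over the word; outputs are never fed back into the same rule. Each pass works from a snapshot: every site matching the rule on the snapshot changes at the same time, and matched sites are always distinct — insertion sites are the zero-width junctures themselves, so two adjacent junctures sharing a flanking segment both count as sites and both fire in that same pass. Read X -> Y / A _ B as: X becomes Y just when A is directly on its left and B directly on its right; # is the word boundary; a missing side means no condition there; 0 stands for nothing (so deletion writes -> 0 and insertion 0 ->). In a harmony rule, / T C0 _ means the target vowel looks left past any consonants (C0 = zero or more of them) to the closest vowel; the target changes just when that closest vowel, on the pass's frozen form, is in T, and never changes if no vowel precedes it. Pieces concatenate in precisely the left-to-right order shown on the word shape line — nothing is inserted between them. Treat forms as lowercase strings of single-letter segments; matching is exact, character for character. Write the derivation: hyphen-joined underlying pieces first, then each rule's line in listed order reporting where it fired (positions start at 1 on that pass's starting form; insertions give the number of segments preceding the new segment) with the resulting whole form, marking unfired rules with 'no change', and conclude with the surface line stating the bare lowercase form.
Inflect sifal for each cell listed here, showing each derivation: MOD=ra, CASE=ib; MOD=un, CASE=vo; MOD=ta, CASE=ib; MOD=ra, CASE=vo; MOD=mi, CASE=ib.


cell MOD=ra, CASE=ib:
underlying: sifal-bi-o
1. a, o -> 0 / V _: fires at position(s) 8: sifalbi
2. e -> o, i -> u / B C0 _: fires at position(s) 7: sifalbu
surface: sifalbu

cell MOD=un, CASE=vo:
underlying: sifal-seg-za
1. a, o -> 0 / V _: no change
2. e -> o, i -> u / B C0 _: fires at position(s) 7: sifalsogza
surface: sifalsogza

cell MOD=ta, CASE=ib:
underlying: sifal-o-o
1. a, o -> 0 / V _: fires at position(s) 7: sifalo
2. e -> o, i -> u / B C0 _: no change
surface: sifalo

cell MOD=ra, CASE=vo:
underlying: sifal-bi-za
1. a, o -> 0 / V _: no change
2. e -> o, i -> u / B C0 _: fires at position(s) 7: sifalbuza
surface: sifalbuza

cell MOD=mi, CASE=ib:
underlying: sifal-da-o
1. a, o -> 0 / V _: fires at position(s) 8: sifalda
2. e -> o, i -> u / B C0 _: no change
surface: sifalda


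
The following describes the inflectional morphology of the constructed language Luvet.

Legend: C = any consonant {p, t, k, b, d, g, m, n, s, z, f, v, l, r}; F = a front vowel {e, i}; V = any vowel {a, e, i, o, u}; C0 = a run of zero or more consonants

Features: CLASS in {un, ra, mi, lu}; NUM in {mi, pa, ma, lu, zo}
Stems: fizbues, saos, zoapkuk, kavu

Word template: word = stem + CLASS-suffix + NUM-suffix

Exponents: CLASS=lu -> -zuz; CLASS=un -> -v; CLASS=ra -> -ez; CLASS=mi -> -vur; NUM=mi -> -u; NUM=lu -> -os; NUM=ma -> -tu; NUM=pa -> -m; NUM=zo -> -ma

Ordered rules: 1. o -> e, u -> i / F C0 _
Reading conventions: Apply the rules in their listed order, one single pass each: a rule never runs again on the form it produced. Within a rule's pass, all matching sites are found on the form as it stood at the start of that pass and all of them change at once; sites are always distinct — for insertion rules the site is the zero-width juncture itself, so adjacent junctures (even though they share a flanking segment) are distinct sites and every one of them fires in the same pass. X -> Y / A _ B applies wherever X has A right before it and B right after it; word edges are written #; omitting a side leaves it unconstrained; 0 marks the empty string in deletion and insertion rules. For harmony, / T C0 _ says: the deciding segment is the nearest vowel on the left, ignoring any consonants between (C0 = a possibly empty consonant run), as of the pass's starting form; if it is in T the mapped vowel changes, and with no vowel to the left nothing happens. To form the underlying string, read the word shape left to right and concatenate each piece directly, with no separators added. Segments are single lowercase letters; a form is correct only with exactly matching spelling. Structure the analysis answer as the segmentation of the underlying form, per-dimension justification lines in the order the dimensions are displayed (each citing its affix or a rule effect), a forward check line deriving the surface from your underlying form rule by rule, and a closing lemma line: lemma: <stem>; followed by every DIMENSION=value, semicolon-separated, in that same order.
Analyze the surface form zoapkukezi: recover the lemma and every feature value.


underlying: zoapkuk-ez-u
CLASS=ra - signalled by the affix -ez
NUM=mi - signalled by the affix -u
check: zoapkukezu -> zoapkukezi
lemma: zoapkuk; CLASS=ra; NUM=mi


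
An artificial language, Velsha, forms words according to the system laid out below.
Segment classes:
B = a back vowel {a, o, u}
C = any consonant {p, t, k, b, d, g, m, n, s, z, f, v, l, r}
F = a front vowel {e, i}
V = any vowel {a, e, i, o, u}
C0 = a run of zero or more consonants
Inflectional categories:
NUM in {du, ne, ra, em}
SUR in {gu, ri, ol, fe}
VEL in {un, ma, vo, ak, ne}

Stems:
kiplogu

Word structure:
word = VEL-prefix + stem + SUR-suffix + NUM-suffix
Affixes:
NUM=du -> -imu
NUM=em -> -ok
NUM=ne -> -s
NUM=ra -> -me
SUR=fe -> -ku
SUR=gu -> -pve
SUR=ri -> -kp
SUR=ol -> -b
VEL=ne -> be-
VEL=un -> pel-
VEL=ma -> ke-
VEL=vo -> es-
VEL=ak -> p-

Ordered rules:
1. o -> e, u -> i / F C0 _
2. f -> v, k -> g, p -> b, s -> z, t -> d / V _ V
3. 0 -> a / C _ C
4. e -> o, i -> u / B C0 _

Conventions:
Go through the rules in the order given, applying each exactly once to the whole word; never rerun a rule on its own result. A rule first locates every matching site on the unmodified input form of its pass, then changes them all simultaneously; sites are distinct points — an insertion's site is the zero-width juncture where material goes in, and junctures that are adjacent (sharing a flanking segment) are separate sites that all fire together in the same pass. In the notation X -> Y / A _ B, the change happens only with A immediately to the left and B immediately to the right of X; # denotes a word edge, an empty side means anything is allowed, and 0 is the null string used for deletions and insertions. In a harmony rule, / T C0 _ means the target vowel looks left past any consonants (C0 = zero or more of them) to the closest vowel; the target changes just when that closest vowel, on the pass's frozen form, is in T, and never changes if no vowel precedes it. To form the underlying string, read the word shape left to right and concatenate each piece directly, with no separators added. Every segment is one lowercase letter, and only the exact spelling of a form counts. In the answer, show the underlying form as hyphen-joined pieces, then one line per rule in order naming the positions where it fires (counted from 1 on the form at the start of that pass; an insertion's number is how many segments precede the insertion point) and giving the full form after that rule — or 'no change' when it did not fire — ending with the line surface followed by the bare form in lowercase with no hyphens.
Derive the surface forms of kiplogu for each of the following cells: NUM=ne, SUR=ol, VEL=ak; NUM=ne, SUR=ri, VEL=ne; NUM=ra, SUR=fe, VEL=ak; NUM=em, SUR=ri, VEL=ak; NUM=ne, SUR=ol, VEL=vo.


cell NUM=ne, SUR=ol, VEL=ak:
underlying: p-kiplogu-b-s
1. o -> e, u -> i / F C0 _: fires at position(s) 6: pkiplegubs
2. f -> v, k -> g, p -> b, s -> z, t -> d / V _ V: no change
3. 0 -> a / C _ C: inserts after position(s) 1, 4, 9: pakipalegubas
4. e -> o, i -> u / B C0 _: fires at position(s) 4, 8: pakupalogubas
surface: pakupalogubas

cell NUM=ne, SUR=ri, VEL=ne:
underlying: be-kiplogu-kp-s
1. o -> e, u -> i / F C0 _: fires at position(s) 7: bekiplegukps
2. f -> v, k -> g, p -> b, s -> z, t -> d / V _ V: fires at position(s) 3: begiplegukps
3. 0 -> a / C _ C: inserts after position(s) 5, 10, 11: begipalegukapas
4. e -> o, i -> u / B C0 _: fires at position(s) 8: begipalogukapas
surface: begipalogukapas

cell NUM=ra, SUR=fe, VEL=ak:
underlying: p-kiplogu-ku-me
1. o -> e, u -> i / F C0 _: fires at position(s) 6: pkiplegukume
2. f -> v, k -> g, p -> b, s -> z, t -> d / V _ V: fires at position(s) 9: pkiplegugume
3. 0 -> a / C _ C: inserts after position(s) 1, 4: pakipalegugume
4. e -> o, i -> u / B C0 _: fires at position(s) 4, 8, 14: pakupalogugumo
surface: pakupalogugumo

cell NUM=em, SUR=ri, VEL=ak:
underlying: p-kiplogu-kp-ok
1. o -> e, u -> i / F C0 _: fires at position(s) 6: pkiplegukpok
2. f -> v, k -> g, p -> b, s -> z, t -> d / V _ V: no change
3. 0 -> a / C _ C: inserts after position(s) 1, 4, 9: pakipalegukapok
4. e -> o, i -> u / B C0 _: fires at position(s) 4, 8: pakupalogukapok
surface: pakupalogukapok

cell NUM=ne, SUR=ol, VEL=vo:
underlying: es-kiplogu-b-s
1. o -> e, u -> i / F C0 _: fires at position(s) 7: eskiplegubs
2. f -> v, k -> g, p -> b, s -> z, t -> d / V _ V: no change
3. 0 -> a / C _ C: inserts after position(s) 2, 5, 10: esakipalegubas
4. e -> o, i -> u / B C0 _: fires at position(s) 5, 9: esakupalogubas
surface: esakupalogubas


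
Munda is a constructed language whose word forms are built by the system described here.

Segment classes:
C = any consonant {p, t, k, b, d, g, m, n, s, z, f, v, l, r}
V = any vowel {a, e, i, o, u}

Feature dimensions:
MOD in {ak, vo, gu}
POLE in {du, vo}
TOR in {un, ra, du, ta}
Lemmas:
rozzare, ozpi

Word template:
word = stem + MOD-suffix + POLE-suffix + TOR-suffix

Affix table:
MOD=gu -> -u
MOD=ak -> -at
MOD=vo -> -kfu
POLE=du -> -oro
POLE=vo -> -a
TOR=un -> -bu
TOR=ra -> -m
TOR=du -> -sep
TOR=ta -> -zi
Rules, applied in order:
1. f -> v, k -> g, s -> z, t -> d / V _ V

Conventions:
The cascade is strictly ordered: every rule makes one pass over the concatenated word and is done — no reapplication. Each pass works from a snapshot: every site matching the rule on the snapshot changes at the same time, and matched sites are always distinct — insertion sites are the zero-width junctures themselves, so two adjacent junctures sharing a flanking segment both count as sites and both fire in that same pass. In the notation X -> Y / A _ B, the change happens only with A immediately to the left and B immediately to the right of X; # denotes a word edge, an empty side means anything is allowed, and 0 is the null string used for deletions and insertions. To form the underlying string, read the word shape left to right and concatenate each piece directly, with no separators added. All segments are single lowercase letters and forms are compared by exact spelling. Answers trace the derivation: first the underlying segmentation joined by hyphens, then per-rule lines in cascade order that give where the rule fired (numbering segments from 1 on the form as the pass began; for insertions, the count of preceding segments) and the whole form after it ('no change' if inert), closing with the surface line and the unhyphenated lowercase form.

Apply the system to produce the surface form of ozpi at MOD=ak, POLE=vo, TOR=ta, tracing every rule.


underlying: ozpi-at-a-zi
1. f -> v, k -> g, s -> z, t -> d / V _ V: fires at position(s) 6: ozpiadazi
surface: ozpiadazi


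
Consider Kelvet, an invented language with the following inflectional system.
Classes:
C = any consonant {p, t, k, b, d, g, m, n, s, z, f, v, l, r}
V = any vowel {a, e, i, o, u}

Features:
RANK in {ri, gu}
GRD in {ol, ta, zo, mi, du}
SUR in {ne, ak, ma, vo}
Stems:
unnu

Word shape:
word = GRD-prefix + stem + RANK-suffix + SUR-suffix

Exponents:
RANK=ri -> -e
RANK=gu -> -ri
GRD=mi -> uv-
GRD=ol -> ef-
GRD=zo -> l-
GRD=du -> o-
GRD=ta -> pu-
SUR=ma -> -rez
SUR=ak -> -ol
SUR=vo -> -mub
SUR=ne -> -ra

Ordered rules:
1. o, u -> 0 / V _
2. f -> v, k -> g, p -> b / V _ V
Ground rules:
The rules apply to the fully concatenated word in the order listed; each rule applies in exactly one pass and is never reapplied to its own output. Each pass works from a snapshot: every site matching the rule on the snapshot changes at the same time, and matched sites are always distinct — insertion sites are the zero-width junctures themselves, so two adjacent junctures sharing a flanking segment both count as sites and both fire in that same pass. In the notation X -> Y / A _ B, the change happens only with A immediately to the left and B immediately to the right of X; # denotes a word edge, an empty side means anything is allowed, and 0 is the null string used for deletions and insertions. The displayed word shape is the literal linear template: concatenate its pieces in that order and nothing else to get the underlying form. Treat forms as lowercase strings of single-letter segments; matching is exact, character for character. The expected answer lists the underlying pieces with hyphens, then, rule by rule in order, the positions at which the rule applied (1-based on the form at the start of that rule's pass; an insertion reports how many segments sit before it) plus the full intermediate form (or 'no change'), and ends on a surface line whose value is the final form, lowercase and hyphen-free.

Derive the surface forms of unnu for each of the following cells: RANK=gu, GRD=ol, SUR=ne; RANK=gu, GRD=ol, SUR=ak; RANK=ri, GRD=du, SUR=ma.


cell RANK=gu, GRD=ol, SUR=ne:
underlying: ef-unnu-ri-ra
1. o, u -> 0 / V _: no change
2. f -> v, k -> g, p -> b / V _ V: fires at position(s) 2: evunnurira
surface: evunnurira

cell RANK=gu, GRD=ol, SUR=ak:
underlying: ef-unnu-ri-ol
1. o, u -> 0 / V _: fires at position(s) 9: efunnuril
2. f -> v, k -> g, p -> b / V _ V: fires at position(s) 2: evunnuril
surface: evunnuril

cell RANK=ri, GRD=du, SUR=ma:
underlying: o-unnu-e-rez
1. o, u -> 0 / V _: fires at position(s) 2: onnuerez
2. f -> v, k -> g, p -> b / V _ V: no change
surface: onnuerez


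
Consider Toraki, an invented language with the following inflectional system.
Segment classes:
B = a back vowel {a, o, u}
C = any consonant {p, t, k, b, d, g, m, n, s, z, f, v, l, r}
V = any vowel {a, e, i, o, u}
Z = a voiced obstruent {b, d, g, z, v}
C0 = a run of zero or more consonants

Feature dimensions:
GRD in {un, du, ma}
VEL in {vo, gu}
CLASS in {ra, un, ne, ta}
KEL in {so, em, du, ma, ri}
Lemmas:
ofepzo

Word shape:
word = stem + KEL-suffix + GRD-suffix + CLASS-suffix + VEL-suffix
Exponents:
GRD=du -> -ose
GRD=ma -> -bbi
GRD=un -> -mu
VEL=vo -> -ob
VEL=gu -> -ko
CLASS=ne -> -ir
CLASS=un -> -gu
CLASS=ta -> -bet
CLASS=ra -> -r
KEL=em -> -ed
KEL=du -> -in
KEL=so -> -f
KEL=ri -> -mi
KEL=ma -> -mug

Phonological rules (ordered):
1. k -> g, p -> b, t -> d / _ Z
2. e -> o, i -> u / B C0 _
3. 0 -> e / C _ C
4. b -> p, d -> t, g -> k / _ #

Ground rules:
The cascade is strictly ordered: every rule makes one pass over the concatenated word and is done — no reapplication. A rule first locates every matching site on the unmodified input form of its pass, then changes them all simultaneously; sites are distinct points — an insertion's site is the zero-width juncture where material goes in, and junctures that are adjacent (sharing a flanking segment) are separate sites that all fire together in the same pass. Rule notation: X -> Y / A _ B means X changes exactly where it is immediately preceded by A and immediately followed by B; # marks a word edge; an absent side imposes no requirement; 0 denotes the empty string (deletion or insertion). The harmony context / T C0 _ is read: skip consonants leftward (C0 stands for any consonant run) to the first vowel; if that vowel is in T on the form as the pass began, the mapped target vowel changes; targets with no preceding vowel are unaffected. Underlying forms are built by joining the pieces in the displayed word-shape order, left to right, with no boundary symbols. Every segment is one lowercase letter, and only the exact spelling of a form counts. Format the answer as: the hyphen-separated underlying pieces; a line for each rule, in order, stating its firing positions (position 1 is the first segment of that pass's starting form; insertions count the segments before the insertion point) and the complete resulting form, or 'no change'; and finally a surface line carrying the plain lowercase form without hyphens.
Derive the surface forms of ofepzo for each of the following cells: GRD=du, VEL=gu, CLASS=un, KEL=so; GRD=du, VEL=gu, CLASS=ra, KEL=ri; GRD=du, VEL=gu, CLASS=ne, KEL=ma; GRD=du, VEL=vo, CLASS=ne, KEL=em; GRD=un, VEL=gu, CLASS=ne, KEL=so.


cell GRD=du, VEL=gu, CLASS=un, KEL=so:
underlying: ofepzo-f-ose-gu-ko
1. k -> g, p -> b, t -> d / _ Z: fires at position(s) 4: ofebzofoseguko
2. e -> o, i -> u / B C0 _: fires at position(s) 3, 10: ofobzofosoguko
3. 0 -> e / C _ C: inserts after position(s) 4: ofobezofosoguko
4. b -> p, d -> t, g -> k / _ #: no change
surface: ofobezofosoguko

cell GRD=du, VEL=gu, CLASS=ra, KEL=ri:
underlying: ofepzo-mi-ose-r-ko
1. k -> g, p -> b, t -> d / _ Z: fires at position(s) 4: ofebzomioserko
2. e -> o, i -> u / B C0 _: fires at position(s) 3, 8, 11: ofobzomuosorko
3. 0 -> e / C _ C: inserts after position(s) 4, 12: ofobezomuosoreko
4. b -> p, d -> t, g -> k / _ #: no change
surface: ofobezomuosoreko

cell GRD=du, VEL=gu, CLASS=ne, KEL=ma:
underlying: ofepzo-mug-ose-ir-ko
1. k -> g, p -> b, t -> d / _ Z: fires at position(s) 4: ofebzomugoseirko
2. e -> o, i -> u / B C0 _: fires at position(s) 3, 12: ofobzomugosoirko
3. 0 -> e / C _ C: inserts after position(s) 4, 14: ofobezomugosoireko
4. b -> p, d -> t, g -> k / _ #: no change
surface: ofobezomugosoireko

cell GRD=du, VEL=vo, CLASS=ne, KEL=em:
underlying: ofepzo-ed-ose-ir-ob
1. k -> g, p -> b, t -> d / _ Z: fires at position(s) 4: ofebzoedoseirob
2. e -> o, i -> u / B C0 _: fires at position(s) 3, 7, 11: ofobzoodosoirob
3. 0 -> e / C _ C: inserts after position(s) 4: ofobezoodosoirob
4. b -> p, d -> t, g -> k / _ #: fires at position(s) 16: ofobezoodosoirop
surface: ofobezoodosoirop

cell GRD=un, VEL=gu, CLASS=ne, KEL=so:
underlying: ofepzo-f-mu-ir-ko
1. k -> g, p -> b, t -> d / _ Z: fires at position(s) 4: ofebzofmuirko
2. e -> o, i -> u / B C0 _: fires at position(s) 3, 10: ofobzofmuurko
3. 0 -> e / C _ C: inserts after position(s) 4, 7, 11: ofobezofemuureko
4. b -> p, d -> t, g -> k / _ #: no change
surface: ofobezofemuureko


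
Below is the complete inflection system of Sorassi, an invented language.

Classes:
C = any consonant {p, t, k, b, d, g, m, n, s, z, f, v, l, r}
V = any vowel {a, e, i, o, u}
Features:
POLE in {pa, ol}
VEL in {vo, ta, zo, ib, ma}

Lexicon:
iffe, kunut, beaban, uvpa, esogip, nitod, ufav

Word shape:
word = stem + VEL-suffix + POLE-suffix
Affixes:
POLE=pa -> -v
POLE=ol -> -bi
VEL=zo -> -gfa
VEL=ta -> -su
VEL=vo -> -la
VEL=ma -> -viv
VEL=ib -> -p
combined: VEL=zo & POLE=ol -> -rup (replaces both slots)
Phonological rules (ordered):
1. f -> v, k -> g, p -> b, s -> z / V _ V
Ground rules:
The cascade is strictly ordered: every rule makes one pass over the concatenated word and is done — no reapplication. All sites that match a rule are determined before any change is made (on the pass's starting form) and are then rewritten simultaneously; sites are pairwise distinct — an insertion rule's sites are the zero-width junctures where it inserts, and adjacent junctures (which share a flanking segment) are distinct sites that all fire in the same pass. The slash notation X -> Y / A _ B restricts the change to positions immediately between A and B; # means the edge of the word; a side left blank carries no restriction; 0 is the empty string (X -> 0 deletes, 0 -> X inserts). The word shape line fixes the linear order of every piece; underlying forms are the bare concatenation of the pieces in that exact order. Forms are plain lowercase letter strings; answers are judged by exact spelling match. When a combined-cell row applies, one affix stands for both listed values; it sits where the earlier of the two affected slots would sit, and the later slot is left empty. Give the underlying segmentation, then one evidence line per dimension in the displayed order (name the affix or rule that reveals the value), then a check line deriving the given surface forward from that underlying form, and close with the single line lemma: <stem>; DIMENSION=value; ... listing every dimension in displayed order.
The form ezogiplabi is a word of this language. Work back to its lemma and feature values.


underlying: esogip-la-bi
POLE=ol - signalled by the affix -bi
VEL=vo - signalled by the affix -la
check: esogiplabi -> ezogiplabi
lemma: esogip; POLE=ol; VEL=vo


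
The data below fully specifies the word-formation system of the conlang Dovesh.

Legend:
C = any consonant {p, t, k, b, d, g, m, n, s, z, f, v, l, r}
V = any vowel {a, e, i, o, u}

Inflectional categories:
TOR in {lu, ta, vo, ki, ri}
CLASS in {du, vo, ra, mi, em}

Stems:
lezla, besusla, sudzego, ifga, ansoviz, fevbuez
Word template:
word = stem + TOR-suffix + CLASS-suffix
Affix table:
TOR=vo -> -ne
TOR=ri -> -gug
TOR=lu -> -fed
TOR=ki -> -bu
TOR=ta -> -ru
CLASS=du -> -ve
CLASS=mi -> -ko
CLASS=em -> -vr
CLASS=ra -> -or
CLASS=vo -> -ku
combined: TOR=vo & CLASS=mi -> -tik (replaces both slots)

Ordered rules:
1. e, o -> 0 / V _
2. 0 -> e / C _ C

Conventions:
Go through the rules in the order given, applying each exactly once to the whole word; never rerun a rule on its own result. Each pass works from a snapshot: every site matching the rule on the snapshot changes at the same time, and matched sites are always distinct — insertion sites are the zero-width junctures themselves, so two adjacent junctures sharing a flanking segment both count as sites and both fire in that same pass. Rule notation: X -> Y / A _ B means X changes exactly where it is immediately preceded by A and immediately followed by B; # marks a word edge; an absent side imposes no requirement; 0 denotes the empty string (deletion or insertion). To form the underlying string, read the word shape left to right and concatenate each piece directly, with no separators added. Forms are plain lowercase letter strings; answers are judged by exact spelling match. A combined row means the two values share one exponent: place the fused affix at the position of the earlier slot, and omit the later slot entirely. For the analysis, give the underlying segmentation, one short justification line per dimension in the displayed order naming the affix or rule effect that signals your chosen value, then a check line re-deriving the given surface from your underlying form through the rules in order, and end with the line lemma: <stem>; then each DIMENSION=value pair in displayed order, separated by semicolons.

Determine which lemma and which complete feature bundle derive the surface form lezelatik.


underlying: lezla-tik
TOR=vo - signalled by the combined affix row
CLASS=mi - signalled by the combined affix row
check: lezlatik -> lezlatik -> lezelatik
lemma: lezla; TOR=vo; CLASS=mi


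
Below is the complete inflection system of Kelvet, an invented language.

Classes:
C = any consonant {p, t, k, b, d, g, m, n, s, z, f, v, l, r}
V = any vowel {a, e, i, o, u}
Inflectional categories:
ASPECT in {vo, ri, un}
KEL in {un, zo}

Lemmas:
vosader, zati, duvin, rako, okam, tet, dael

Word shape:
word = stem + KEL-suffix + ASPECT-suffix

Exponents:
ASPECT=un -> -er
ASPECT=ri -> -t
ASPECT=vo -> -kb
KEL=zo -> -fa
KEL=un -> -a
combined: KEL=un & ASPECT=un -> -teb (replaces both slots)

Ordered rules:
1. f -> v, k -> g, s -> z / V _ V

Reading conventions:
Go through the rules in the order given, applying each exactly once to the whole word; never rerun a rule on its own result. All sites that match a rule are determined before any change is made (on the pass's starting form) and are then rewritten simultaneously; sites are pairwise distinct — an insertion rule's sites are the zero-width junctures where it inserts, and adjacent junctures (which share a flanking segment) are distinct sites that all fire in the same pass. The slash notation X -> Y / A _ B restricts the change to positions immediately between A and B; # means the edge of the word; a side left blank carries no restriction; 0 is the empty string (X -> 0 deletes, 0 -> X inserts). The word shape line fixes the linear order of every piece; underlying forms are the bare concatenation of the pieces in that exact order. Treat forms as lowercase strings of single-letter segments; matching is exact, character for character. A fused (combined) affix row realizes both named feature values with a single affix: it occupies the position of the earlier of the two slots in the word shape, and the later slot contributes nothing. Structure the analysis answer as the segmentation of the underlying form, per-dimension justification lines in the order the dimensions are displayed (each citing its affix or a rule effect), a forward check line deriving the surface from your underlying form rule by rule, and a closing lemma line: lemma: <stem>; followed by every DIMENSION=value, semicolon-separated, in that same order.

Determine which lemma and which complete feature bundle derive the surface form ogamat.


underlying: okam-a-t
ASPECT=ri - signalled by the affix -t
KEL=un - signalled by the affix -a
check: okamat -> ogamat
lemma: okam; ASPECT=ri; KEL=un


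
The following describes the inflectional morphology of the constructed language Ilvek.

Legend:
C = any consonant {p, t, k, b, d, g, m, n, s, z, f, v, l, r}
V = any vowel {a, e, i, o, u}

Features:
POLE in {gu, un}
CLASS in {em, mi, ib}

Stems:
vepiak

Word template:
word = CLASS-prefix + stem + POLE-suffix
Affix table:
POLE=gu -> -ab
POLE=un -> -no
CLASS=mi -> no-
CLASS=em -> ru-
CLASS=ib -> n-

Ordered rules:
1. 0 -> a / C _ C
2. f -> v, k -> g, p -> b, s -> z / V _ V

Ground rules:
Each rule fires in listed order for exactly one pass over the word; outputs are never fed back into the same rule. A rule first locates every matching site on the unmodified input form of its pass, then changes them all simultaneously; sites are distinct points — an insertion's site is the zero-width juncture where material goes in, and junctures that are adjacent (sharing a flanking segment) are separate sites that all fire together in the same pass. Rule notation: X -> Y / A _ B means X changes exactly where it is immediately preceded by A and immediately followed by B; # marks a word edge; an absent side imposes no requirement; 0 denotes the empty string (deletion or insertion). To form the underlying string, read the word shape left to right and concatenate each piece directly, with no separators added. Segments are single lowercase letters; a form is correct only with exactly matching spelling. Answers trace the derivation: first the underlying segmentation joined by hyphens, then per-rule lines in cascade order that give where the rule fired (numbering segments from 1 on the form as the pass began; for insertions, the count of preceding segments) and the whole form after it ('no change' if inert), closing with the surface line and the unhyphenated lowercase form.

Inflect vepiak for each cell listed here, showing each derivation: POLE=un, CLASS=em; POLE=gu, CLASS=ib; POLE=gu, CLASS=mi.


cell POLE=un, CLASS=em:
underlying: ru-vepiak-no
1. 0 -> a / C _ C: inserts after position(s) 8: ruvepiakano
2. f -> v, k -> g, p -> b, s -> z / V _ V: fires at position(s) 5, 8: ruvebiagano
surface: ruvebiagano

cell POLE=gu, CLASS=ib:
underlying: n-vepiak-ab
1. 0 -> a / C _ C: inserts after position(s) 1: navepiakab
2. f -> v, k -> g, p -> b, s -> z / V _ V: fires at position(s) 5, 8: navebiagab
surface: navebiagab

cell POLE=gu, CLASS=mi:
underlying: no-vepiak-ab
1. 0 -> a / C _ C: no change
2. f -> v, k -> g, p -> b, s -> z / V _ V: fires at position(s) 5, 8: novebiagab
surface: novebiagab


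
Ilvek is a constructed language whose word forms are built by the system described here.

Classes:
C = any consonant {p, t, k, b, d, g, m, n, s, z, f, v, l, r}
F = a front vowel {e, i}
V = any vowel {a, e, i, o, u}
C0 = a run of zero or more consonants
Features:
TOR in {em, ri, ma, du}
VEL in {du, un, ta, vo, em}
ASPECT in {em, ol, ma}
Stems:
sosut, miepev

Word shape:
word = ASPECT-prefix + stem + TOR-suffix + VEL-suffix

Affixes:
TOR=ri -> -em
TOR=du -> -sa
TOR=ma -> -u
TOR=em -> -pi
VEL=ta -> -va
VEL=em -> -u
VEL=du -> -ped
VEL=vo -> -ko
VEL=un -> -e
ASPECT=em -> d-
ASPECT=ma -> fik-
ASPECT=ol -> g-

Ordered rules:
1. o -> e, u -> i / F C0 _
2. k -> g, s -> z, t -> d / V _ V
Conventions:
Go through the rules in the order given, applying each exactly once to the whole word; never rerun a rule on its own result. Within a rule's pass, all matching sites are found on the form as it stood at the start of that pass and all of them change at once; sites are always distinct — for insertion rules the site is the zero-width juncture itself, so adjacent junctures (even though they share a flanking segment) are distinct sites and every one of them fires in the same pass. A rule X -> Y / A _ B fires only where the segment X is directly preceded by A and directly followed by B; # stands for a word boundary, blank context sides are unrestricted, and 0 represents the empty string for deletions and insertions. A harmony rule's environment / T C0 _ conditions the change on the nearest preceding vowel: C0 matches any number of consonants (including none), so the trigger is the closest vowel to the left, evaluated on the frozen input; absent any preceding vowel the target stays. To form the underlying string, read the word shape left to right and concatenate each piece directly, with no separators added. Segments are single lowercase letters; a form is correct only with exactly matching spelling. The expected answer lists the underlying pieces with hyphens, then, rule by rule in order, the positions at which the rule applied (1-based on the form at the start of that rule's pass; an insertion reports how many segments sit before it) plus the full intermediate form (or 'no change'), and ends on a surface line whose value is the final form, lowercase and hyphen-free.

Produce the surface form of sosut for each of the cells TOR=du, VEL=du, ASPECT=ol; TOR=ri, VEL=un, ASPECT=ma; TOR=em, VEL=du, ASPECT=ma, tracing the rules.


cell TOR=du, VEL=du, ASPECT=ol:
underlying: g-sosut-sa-ped
1. o -> e, u -> i / F C0 _: no change
2. k -> g, s -> z, t -> d / V _ V: fires at position(s) 4: gsozutsaped
surface: gsozutsaped

cell TOR=ri, VEL=un, ASPECT=ma:
underlying: fik-sosut-em-e
1. o -> e, u -> i / F C0 _: fires at position(s) 5: fiksesuteme
2. k -> g, s -> z, t -> d / V _ V: fires at position(s) 6, 8: fiksezudeme
surface: fiksezudeme

cell TOR=em, VEL=du, ASPECT=ma:
underlying: fik-sosut-pi-ped
1. o -> e, u -> i / F C0 _: fires at position(s) 5: fiksesutpiped
2. k -> g, s -> z, t -> d / V _ V: fires at position(s) 6: fiksezutpiped
surface: fiksezutpiped


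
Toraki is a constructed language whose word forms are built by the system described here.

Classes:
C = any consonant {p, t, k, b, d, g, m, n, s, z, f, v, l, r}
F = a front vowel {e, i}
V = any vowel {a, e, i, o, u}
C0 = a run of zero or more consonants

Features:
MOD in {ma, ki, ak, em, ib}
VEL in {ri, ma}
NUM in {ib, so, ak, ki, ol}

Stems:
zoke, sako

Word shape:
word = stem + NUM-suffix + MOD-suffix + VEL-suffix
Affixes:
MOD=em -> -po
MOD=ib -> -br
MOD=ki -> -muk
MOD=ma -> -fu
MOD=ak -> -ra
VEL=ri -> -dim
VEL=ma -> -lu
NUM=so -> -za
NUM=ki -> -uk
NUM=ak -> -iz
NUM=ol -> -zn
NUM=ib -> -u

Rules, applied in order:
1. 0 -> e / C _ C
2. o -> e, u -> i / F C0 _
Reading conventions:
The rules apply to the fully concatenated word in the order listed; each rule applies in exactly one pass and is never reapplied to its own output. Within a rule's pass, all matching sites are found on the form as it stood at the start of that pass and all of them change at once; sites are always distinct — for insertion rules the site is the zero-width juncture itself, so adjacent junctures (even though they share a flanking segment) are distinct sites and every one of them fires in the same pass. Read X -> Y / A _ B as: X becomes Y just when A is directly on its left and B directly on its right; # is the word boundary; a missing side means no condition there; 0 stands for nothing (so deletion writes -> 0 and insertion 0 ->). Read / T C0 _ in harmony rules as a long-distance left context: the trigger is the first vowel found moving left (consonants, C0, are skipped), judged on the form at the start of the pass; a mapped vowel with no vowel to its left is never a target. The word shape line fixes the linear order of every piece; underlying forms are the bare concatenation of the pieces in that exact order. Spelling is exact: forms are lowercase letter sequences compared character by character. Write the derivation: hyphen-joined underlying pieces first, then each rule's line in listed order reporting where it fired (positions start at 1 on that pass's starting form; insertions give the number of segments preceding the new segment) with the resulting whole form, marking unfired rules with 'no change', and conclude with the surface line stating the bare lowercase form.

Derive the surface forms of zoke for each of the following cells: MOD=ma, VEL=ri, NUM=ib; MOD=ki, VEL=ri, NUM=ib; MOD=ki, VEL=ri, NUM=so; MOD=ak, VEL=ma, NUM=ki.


cell MOD=ma, VEL=ri, NUM=ib:
underlying: zoke-u-fu-dim
1. 0 -> e / C _ C: no change
2. o -> e, u -> i / F C0 _: fires at position(s) 5: zokeifudim
surface: zokeifudim

cell MOD=ki, VEL=ri, NUM=ib:
underlying: zoke-u-muk-dim
1. 0 -> e / C _ C: inserts after position(s) 8: zokeumukedim
2. o -> e, u -> i / F C0 _: fires at position(s) 5: zokeimukedim
surface: zokeimukedim

cell MOD=ki, VEL=ri, NUM=so:
underlying: zoke-za-muk-dim
1. 0 -> e / C _ C: inserts after position(s) 9: zokezamukedim
2. o -> e, u -> i / F C0 _: no change
surface: zokezamukedim

cell MOD=ak, VEL=ma, NUM=ki:
underlying: zoke-uk-ra-lu
1. 0 -> e / C _ C: inserts after position(s) 6: zokeukeralu
2. o -> e, u -> i / F C0 _: fires at position(s) 5: zokeikeralu
surface: zokeikeralu


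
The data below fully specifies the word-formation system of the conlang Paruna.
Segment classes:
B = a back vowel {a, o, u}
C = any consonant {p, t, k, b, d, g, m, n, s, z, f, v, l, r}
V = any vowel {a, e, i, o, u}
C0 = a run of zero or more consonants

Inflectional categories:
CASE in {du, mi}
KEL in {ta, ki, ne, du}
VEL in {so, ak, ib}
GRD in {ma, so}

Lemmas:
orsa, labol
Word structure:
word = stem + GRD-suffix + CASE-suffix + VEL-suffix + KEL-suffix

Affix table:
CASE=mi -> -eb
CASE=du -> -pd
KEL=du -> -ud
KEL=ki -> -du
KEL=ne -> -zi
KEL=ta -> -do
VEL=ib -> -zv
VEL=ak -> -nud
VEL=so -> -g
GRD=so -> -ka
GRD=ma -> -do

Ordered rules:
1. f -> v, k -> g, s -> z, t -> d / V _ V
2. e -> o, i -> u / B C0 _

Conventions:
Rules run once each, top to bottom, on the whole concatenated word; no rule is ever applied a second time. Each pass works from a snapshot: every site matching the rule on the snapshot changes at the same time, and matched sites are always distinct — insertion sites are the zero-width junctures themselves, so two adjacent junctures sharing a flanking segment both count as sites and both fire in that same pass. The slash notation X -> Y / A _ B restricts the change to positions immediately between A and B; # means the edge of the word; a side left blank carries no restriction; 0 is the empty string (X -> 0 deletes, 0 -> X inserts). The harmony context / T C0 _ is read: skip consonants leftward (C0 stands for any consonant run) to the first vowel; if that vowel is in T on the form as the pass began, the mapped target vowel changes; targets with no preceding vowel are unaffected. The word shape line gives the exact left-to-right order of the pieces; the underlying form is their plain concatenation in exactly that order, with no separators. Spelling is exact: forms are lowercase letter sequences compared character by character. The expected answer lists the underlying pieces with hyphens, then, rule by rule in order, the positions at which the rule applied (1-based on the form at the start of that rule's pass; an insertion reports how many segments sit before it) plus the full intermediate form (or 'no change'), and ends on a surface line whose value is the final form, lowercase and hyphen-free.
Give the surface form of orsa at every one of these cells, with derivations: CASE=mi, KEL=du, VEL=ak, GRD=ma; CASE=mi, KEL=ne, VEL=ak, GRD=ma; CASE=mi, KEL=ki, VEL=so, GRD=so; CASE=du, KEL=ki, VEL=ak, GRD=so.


cell CASE=mi, KEL=du, VEL=ak, GRD=ma:
underlying: orsa-do-eb-nud-ud
1. f -> v, k -> g, s -> z, t -> d / V _ V: no change
2. e -> o, i -> u / B C0 _: fires at position(s) 7: orsadoobnudud
surface: orsadoobnudud

cell CASE=mi, KEL=ne, VEL=ak, GRD=ma:
underlying: orsa-do-eb-nud-zi
1. f -> v, k -> g, s -> z, t -> d / V _ V: no change
2. e -> o, i -> u / B C0 _: fires at position(s) 7, 13: orsadoobnudzu
surface: orsadoobnudzu

cell CASE=mi, KEL=ki, VEL=so, GRD=so:
underlying: orsa-ka-eb-g-du
1. f -> v, k -> g, s -> z, t -> d / V _ V: fires at position(s) 5: orsagaebgdu
2. e -> o, i -> u / B C0 _: fires at position(s) 7: orsagaobgdu
surface: orsagaobgdu

cell CASE=du, KEL=ki, VEL=ak, GRD=so:
underlying: orsa-ka-pd-nud-du
1. f -> v, k -> g, s -> z, t -> d / V _ V: fires at position(s) 5: orsagapdnuddu
2. e -> o, i -> u / B C0 _: no change
surface: orsagapdnuddu


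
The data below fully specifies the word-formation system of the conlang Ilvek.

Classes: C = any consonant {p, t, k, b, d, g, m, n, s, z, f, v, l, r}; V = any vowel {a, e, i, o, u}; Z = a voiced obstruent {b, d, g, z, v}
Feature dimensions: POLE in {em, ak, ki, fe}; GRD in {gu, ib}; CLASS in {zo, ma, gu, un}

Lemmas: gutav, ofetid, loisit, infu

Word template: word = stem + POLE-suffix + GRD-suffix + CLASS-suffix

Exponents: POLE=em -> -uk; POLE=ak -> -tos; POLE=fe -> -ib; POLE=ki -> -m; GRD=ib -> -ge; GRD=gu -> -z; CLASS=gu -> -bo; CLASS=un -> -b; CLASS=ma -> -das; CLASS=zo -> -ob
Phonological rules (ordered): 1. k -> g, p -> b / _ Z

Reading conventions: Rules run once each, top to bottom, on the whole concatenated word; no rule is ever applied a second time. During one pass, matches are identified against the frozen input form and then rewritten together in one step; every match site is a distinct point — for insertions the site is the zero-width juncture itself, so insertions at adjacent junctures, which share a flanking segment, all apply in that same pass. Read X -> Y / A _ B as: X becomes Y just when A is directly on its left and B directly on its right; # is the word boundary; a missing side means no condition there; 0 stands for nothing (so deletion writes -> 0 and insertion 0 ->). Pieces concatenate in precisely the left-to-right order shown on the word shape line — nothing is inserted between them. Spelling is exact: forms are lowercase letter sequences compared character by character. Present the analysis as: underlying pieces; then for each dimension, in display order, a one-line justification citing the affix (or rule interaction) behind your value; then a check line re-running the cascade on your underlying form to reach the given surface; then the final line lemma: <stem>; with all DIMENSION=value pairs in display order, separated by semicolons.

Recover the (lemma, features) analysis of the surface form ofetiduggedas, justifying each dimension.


underlying: ofetid-uk-ge-das
POLE=em - signalled by the affix -uk
GRD=ib - signalled by the affix -ge
CLASS=ma - signalled by the affix -das
check: ofetidukgedas -> ofetiduggedas
lemma: ofetid; POLE=em; GRD=ib; CLASS=ma


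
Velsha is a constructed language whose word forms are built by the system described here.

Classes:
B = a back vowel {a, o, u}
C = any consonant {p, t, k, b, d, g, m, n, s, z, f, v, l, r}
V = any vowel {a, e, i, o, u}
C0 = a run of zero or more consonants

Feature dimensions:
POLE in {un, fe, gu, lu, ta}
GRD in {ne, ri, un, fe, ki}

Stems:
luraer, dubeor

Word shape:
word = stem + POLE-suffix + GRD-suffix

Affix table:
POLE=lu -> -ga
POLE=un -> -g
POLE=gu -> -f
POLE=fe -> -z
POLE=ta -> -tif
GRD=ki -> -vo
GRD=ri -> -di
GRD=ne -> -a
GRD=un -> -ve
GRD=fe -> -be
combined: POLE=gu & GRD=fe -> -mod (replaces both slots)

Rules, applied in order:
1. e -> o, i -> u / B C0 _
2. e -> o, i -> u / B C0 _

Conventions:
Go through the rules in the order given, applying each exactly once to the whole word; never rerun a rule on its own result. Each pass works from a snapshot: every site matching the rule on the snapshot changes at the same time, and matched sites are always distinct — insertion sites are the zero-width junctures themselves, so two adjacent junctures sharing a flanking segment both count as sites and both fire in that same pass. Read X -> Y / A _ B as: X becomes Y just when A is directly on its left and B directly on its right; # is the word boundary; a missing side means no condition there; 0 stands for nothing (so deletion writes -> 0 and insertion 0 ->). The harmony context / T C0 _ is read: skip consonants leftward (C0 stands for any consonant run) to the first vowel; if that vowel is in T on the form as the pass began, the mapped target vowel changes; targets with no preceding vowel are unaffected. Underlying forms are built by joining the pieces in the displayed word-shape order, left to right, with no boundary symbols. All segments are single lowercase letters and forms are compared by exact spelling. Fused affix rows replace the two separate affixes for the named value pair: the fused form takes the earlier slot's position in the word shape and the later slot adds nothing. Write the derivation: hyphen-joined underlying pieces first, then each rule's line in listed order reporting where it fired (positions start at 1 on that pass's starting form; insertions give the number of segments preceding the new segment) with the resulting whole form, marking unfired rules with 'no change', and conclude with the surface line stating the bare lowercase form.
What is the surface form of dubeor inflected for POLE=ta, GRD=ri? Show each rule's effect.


underlying: dubeor-tif-di
1. e -> o, i -> u / B C0 _: fires at position(s) 4, 8: duboortufdi
2. e -> o, i -> u / B C0 _: fires at position(s) 11: duboortufdu
surface: duboortufdu
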